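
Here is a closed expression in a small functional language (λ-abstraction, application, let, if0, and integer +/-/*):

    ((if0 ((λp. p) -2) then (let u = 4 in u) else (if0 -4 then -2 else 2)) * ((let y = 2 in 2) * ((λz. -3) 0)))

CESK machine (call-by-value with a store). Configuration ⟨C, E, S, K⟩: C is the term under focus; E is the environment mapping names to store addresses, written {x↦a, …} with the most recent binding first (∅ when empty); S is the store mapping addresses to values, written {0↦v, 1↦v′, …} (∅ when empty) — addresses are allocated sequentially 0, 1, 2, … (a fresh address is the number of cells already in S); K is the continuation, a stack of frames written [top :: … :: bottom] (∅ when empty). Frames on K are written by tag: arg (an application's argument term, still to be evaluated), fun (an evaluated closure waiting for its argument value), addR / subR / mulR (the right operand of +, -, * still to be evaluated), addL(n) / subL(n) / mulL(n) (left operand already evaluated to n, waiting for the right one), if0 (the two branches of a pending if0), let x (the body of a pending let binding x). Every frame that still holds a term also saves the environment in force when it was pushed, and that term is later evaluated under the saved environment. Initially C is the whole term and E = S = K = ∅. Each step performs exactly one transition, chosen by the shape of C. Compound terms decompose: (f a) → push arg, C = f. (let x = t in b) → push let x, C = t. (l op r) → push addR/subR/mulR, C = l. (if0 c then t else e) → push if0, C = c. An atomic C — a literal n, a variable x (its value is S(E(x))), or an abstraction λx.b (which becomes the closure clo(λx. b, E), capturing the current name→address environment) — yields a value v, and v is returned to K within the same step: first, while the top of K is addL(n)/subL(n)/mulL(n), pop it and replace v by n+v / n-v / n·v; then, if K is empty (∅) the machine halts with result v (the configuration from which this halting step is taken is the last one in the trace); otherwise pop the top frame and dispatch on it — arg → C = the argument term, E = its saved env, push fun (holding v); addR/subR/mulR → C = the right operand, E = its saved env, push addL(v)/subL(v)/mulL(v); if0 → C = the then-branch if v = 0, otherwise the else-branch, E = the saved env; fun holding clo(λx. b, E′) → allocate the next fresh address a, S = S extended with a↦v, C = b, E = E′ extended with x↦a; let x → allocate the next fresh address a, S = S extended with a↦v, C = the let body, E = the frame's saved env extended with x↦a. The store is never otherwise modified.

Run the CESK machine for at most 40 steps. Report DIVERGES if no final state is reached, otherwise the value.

Answer: -12

Derivation:
[0] [C=((if0 ((λp. p) -2) then (let u = 4 in u) else (if0 -4 then -2 else 2)) * ((let y = 2 in 2) * ((λz. -3) 0))) | E=∅ | S=∅ | K=∅]
[1] [C=(if0 ((λp. p) -2) then (let u = 4 in u) else (if0 -4 then -2 else 2)) | E=∅ | S=∅ | K=[mulR]]
[2] [C=((λp. p) -2) | E=∅ | S=∅ | K=[if0 :: mulR]]
[3] [C=(λp. p) | E=∅ | S=∅ | K=[arg :: if0 :: mulR]]
[4] [C=-2 | E=∅ | S=∅ | K=[fun :: if0 :: mulR]]
[5] [C=p | E={p↦0} | S={0↦-2} | K=[if0 :: mulR]]
[6] [C=(if0 -4 then -2 else 2) | E=∅ | S={0↦-2} | K=[mulR]]
[7] [C=-4 | E=∅ | S={0↦-2} | K=[if0 :: mulR]]
[8] [C=2 | E=∅ | S={0↦-2} | K=[mulR]]
[9] [C=((let y = 2 in 2) * ((λz. -3) 0)) | E=∅ | S={0↦-2} | K=[mulL(2)]]
[10] [C=(let y = 2 in 2) | E=∅ | S={0↦-2} | K=[mulR :: mulL(2)]]
[11] [C=2 | E=∅ | S={0↦-2} | K=[let y :: mulR :: mulL(2)]]
[12] [C=2 | E={y↦1} | S={0↦-2, 1↦2} | K=[mulR :: mulL(2)]]
[13] [C=((λz. -3) 0) | E=∅ | S={0↦-2, 1↦2} | K=[mulL(2) :: mulL(2)]]
[14] [C=(λz. -3) | E=∅ | S={0↦-2, 1↦2} | K=[arg :: mulL(2) :: mulL(2)]]
[15] [C=0 | E=∅ | S={0↦-2, 1↦2} | K=[fun :: mulL(2) :: mulL(2)]]
[16] [C=-3 | E={z↦2} | S={0↦-2, 1↦2, 2↦0} | K=[mulL(2) :: mulL(2)]]
→ final value -12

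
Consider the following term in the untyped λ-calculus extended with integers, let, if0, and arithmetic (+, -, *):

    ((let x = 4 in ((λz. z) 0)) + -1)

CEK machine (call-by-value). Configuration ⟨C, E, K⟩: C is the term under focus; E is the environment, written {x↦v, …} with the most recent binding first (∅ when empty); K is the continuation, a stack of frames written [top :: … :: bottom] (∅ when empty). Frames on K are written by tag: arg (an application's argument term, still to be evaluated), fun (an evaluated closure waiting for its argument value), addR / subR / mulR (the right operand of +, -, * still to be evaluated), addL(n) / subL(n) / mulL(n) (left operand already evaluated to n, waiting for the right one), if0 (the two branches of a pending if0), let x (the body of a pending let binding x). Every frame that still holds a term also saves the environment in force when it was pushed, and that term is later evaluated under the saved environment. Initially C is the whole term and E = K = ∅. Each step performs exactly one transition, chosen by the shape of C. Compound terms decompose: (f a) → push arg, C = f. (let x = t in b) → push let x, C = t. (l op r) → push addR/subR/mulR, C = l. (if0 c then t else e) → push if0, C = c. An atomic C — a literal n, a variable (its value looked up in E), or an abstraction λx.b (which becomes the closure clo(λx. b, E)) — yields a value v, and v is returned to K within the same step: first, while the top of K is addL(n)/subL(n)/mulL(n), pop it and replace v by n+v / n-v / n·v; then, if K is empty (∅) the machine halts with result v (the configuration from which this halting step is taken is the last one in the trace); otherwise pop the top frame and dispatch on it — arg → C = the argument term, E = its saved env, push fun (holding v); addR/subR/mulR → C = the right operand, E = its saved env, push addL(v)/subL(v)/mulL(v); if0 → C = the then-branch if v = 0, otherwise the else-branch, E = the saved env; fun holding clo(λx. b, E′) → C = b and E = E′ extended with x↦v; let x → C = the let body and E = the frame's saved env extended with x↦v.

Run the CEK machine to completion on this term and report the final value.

Answer: -1

Execution trace:
t=0: <C=((let x = 4 in ((λz. z) 0)) + -1), E=∅, K=∅>
t=1: <C=(let x = 4 in ((λz. z) 0)), E=∅, K=[addR]>
t=2: <C=4, E=∅, K=[let x :: addR]>
t=3: <C=((λz. z) 0), E={x↦4}, K=[addR]>
t=4: <C=(λz. z), E={x↦4}, K=[arg :: addR]>
t=5: <C=0, E={x↦4}, K=[fun :: addR]>
t=6: <C=z, E={z↦0, x↦4}, K=[addR]>
t=7: <C=-1, E=∅, K=[addL(0)]>
→ final value -1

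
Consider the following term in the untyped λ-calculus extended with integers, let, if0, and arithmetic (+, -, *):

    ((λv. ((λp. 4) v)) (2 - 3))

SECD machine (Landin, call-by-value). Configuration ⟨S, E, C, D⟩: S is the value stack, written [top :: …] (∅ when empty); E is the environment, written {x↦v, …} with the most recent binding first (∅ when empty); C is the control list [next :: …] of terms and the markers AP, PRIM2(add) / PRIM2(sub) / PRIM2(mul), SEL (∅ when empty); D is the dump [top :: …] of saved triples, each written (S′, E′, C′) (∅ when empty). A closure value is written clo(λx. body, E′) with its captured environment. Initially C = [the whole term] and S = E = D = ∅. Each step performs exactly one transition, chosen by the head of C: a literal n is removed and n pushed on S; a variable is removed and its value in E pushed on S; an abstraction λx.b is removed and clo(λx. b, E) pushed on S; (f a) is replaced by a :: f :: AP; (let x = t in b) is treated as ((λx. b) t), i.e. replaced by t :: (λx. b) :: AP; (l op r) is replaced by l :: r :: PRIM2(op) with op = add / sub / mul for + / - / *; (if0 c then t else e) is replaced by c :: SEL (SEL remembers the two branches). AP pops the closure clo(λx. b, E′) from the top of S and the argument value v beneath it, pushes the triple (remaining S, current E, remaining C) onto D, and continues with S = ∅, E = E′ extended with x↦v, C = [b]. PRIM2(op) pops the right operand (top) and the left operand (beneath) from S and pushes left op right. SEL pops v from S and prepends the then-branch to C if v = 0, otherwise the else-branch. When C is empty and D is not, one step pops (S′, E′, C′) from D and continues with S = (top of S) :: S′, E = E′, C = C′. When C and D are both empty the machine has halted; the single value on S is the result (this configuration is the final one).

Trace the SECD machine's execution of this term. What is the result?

Answer: 4

Execution trace:
0. [S=∅ | E=∅ | C=[((λv. ((λp. 4) v)) (2 - 3))] | D=∅]
1. [S=∅ | E=∅ | C=[(2 - 3) :: (λv. ((λp. 4) v)) :: AP] | D=∅]
2. [S=∅ | E=∅ | C=[2 :: 3 :: PRIM2(sub) :: (λv. ((λp. 4) v)) :: AP] | D=∅]
3. [S=[2] | E=∅ | C=[3 :: PRIM2(sub) :: (λv. ((λp. 4) v)) :: AP] | D=∅]
4. [S=[3 :: 2] | E=∅ | C=[PRIM2(sub) :: (λv. ((λp. 4) v)) :: AP] | D=∅]
5. [S=[-1] | E=∅ | C=[(λv. ((λp. 4) v)) :: AP] | D=∅]
6. [S=[clo(λv. ((λp. 4) v), ∅) :: -1] | E=∅ | C=[AP] | D=∅]
7. [S=∅ | E={v↦-1} | C=[((λp. 4) v)] | D=[(∅, ∅, ∅)]]
8. [S=∅ | E={v↦-1} | C=[v :: (λp. 4) :: AP] | D=[(∅, ∅, ∅)]]
9. [S=[-1] | E={v↦-1} | C=[(λp. 4) :: AP] | D=[(∅, ∅, ∅)]]
10. [S=[clo(λp. 4, {v↦-1}) :: -1] | E={v↦-1} | C=[AP] | D=[(∅, ∅, ∅)]]
11. [S=∅ | E={p↦-1, v↦-1} | C=[4] | D=[(∅, {v↦-1}, ∅) :: (∅, ∅, ∅)]]
12. [S=[4] | E={p↦-1, v↦-1} | C=∅ | D=[(∅, {v↦-1}, ∅) :: (∅, ∅, ∅)]]
13. [S=[4] | E={v↦-1} | C=∅ | D=[(∅, ∅, ∅)]]
14. [S=[4] | E=∅ | C=∅ | D=∅]
→ final value 4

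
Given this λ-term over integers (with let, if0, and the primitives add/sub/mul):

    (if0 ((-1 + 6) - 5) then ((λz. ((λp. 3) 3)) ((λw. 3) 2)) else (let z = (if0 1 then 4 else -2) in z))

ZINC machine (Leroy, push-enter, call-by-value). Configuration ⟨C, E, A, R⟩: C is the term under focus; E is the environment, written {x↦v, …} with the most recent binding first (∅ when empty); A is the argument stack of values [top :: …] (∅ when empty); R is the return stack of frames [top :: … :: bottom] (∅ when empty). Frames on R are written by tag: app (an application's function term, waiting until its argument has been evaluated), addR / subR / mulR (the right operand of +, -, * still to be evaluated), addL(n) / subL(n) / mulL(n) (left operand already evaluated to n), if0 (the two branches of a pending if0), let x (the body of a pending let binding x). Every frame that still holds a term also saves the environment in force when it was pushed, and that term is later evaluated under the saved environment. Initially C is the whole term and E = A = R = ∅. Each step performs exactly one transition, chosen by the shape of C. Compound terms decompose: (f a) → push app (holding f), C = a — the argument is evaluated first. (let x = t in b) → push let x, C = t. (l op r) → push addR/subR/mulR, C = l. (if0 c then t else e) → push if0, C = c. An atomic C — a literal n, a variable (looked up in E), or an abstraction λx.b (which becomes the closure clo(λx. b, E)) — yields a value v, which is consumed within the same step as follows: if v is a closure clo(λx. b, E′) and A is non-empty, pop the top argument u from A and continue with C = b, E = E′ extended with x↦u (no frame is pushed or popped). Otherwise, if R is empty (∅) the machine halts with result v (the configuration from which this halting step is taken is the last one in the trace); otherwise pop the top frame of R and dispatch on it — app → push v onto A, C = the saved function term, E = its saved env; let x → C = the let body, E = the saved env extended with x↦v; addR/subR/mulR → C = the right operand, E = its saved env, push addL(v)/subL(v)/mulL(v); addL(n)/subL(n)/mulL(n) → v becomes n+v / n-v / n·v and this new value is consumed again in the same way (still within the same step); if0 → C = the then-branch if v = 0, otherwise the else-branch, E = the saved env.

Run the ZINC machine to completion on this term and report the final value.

Answer: 3

Derivation:
[0] <C=(if0 ((-1 + 6) - 5) then ((λz. ((λp. 3) 3)) ((λw. 3) 2)) else (let z = (if0 1 then 4 else -2) in z)), E=∅, A=∅, R=∅>
[1] <C=((-1 + 6) - 5), E=∅, A=∅, R=[if0]>
[2] <C=(-1 + 6), E=∅, A=∅, R=[subR :: if0]>
[3] <C=-1, E=∅, A=∅, R=[addR :: subR :: if0]>
[4] <C=6, E=∅, A=∅, R=[addL(-1) :: subR :: if0]>
[5] <C=5, E=∅, A=∅, R=[subL(5) :: if0]>
[6] <C=((λz. ((λp. 3) 3)) ((λw. 3) 2)), E=∅, A=∅, R=∅>
[7] <C=((λw. 3) 2), E=∅, A=∅, R=[app]>
[8] <C=2, E=∅, A=∅, R=[app :: app]>
[9] <C=(λw. 3), E=∅, A=[2], R=[app]>
[10] <C=3, E={w↦2}, A=∅, R=[app]>
[11] <C=(λz. ((λp. 3) 3)), E=∅, A=[3], R=∅>
[12] <C=((λp. 3) 3), E={z↦3}, A=∅, R=∅>
[13] <C=3, E={z↦3}, A=∅, R=[app]>
[14] <C=(λp. 3), E={z↦3}, A=[3], R=∅>
[15] <C=3, E={p↦3, z↦3}, A=∅, R=∅>
→ final value 3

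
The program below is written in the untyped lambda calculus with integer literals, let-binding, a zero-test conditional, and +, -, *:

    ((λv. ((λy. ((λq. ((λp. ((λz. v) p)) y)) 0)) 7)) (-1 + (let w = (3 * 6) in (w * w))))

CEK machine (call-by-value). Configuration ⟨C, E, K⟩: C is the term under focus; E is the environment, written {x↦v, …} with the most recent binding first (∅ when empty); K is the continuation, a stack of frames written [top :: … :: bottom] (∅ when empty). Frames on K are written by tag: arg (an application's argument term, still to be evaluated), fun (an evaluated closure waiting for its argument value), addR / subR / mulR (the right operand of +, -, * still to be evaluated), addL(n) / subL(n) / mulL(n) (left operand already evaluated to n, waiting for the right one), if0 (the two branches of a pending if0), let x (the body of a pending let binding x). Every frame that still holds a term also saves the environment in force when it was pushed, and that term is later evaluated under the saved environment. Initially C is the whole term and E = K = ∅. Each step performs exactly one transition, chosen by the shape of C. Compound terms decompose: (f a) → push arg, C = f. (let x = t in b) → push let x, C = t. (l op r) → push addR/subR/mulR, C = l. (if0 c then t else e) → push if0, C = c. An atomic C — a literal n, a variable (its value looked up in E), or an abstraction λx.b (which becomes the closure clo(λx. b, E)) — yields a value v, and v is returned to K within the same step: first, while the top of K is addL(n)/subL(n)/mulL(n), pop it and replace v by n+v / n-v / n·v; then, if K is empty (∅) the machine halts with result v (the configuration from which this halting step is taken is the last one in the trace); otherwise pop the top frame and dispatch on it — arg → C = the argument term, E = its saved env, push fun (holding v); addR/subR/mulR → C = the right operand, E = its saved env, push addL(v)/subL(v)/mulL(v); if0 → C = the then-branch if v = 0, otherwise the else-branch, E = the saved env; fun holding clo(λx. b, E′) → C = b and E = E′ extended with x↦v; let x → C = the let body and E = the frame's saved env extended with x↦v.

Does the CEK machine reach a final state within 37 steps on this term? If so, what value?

[0] ⟨C=((λv. ((λy. ((λq. ((λp. ((λz. v) p)) y)) 0)) 7)) (-1 + (let w = (3 * 6) in (w * w)))); E=∅; K=∅⟩
[1] ⟨C=(λv. ((λy. ((λq. ((λp. ((λz. v) p)) y)) 0)) 7)); E=∅; K=[arg]⟩
[2] ⟨C=(-1 + (let w = (3 * 6) in (w * w))); E=∅; K=[fun]⟩
[3] ⟨C=-1; E=∅; K=[addR :: fun]⟩
[4] ⟨C=(let w = (3 * 6) in (w * w)); E=∅; K=[addL(-1) :: fun]⟩
[5] ⟨C=(3 * 6); E=∅; K=[let w :: addL(-1) :: fun]⟩
[6] ⟨C=3; E=∅; K=[mulR :: let w :: addL(-1) :: fun]⟩
[7] ⟨C=6; E=∅; K=[mulL(3) :: let w :: addL(-1) :: fun]⟩
[8] ⟨C=(w * w); E={w↦18}; K=[addL(-1) :: fun]⟩
[9] ⟨C=w; E={w↦18}; K=[mulR :: addL(-1) :: fun]⟩
[10] ⟨C=w; E={w↦18}; K=[mulL(18) :: addL(-1) :: fun]⟩
[11] ⟨C=((λy. ((λq. ((λp. ((λz. v) p)) y)) 0)) 7); E={v↦323}; K=∅⟩
[12] ⟨C=(λy. ((λq. ((λp. ((λz. v) p)) y)) 0)); E={v↦323}; K=[arg]⟩
[13] ⟨C=7; E={v↦323}; K=[fun]⟩
[14] ⟨C=((λq. ((λp. ((λz. v) p)) y)) 0); E={y↦7, v↦323}; K=∅⟩
[15] ⟨C=(λq. ((λp. ((λz. v) p)) y)); E={y↦7, v↦323}; K=[arg]⟩
[16] ⟨C=0; E={y↦7, v↦323}; K=[fun]⟩
[17] ⟨C=((λp. ((λz. v) p)) y); E={q↦0, y↦7, v↦323}; K=∅⟩
[18] ⟨C=(λp. ((λz. v) p)); E={q↦0, y↦7, v↦323}; K=[arg]⟩
[19] ⟨C=y; E={q↦0, y↦7, v↦323}; K=[fun]⟩
[20] ⟨C=((λz. v) p); E={p↦7, q↦0, y↦7, v↦323}; K=∅⟩
[21] ⟨C=(λz. v); E={p↦7, q↦0, y↦7, v↦323}; K=[arg]⟩
[22] ⟨C=p; E={p↦7, q↦0, y↦7, v↦323}; K=[fun]⟩
[23] ⟨C=v; E={z↦7, p↦7, q↦0, y↦7, v↦323}; K=∅⟩
→ final value 323

Answer: 323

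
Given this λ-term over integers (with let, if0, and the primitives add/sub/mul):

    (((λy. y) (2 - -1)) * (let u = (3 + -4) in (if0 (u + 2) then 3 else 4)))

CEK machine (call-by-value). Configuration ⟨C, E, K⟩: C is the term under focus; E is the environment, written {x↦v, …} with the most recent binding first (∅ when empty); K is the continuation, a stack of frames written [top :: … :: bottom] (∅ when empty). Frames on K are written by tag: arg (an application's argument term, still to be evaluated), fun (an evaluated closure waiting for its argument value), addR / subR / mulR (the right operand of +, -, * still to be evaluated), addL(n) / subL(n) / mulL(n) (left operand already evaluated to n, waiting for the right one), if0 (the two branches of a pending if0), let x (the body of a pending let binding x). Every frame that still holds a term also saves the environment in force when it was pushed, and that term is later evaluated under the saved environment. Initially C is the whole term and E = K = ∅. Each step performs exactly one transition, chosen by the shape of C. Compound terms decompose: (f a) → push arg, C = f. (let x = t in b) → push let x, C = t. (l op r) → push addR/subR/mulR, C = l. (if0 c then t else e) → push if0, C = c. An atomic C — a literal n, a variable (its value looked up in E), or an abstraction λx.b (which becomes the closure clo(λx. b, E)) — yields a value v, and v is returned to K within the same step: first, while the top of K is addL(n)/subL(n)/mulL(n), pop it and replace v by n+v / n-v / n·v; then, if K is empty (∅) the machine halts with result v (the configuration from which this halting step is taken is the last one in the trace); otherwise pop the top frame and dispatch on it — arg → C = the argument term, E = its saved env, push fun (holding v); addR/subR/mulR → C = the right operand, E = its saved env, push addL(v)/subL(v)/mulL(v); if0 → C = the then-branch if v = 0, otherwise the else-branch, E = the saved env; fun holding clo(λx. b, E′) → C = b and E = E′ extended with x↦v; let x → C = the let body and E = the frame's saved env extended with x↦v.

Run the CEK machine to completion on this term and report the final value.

step 0: ⟨C=(((λy. y) (2 - -1)) * (let u = (3 + -4) in (if0 (u + 2) then 3 else 4))); E=∅; K=∅⟩
step 1: ⟨C=((λy. y) (2 - -1)); E=∅; K=[mulR]⟩
step 2: ⟨C=(λy. y); E=∅; K=[arg :: mulR]⟩
step 3: ⟨C=(2 - -1); E=∅; K=[fun :: mulR]⟩
step 4: ⟨C=2; E=∅; K=[subR :: fun :: mulR]⟩
step 5: ⟨C=-1; E=∅; K=[subL(2) :: fun :: mulR]⟩
step 6: ⟨C=y; E={y↦3}; K=[mulR]⟩
step 7: ⟨C=(let u = (3 + -4) in (if0 (u + 2) then 3 else 4)); E=∅; K=[mulL(3)]⟩
step 8: ⟨C=(3 + -4); E=∅; K=[let u :: mulL(3)]⟩
step 9: ⟨C=3; E=∅; K=[addR :: let u :: mulL(3)]⟩
step 10: ⟨C=-4; E=∅; K=[addL(3) :: let u :: mulL(3)]⟩
step 11: ⟨C=(if0 (u + 2) then 3 else 4); E={u↦-1}; K=[mulL(3)]⟩
step 12: ⟨C=(u + 2); E={u↦-1}; K=[if0 :: mulL(3)]⟩
step 13: ⟨C=u; E={u↦-1}; K=[addR :: if0 :: mulL(3)]⟩
step 14: ⟨C=2; E={u↦-1}; K=[addL(-1) :: if0 :: mulL(3)]⟩
step 15: ⟨C=4; E={u↦-1}; K=[mulL(3)]⟩
→ final value 12

Answer: 12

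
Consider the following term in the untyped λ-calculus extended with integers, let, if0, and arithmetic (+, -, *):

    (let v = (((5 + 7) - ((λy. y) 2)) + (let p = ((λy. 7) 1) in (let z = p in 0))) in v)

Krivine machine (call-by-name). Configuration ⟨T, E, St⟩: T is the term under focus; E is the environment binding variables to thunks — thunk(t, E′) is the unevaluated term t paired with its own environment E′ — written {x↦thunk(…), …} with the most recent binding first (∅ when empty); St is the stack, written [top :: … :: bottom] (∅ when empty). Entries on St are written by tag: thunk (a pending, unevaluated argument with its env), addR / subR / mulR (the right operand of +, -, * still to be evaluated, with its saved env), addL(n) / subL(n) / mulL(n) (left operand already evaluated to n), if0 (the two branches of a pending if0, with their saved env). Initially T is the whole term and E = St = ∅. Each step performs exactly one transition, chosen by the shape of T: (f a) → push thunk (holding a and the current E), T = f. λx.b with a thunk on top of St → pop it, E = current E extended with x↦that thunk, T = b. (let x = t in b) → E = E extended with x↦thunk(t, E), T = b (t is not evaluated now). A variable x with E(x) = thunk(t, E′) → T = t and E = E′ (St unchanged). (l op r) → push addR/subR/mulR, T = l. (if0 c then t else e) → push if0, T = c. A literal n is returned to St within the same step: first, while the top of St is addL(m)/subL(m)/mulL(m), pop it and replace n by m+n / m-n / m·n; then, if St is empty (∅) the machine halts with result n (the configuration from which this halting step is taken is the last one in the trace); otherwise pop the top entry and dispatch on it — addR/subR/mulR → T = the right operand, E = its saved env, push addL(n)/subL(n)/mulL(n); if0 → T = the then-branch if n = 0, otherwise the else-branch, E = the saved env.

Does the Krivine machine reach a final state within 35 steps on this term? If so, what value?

Answer: 10

Machine steps:
step 0: <T=(let v = (((5 + 7) - ((λy. y) 2)) + (let p = ((λy. 7) 1) in (let z = p in 0))) in v), E=∅, St=∅>
step 1: <T=v, E={v↦thunk((((5 + 7) - ((λy. y) 2)) + (let p = ((λy. 7) 1) in (let z = p in 0))), ∅)}, St=∅>
step 2: <T=(((5 + 7) - ((λy. y) 2)) + (let p = ((λy. 7) 1) in (let z = p in 0))), E=∅, St=∅>
step 3: <T=((5 + 7) - ((λy. y) 2)), E=∅, St=[addR]>
step 4: <T=(5 + 7), E=∅, St=[subR :: addR]>
step 5: <T=5, E=∅, St=[addR :: subR :: addR]>
step 6: <T=7, E=∅, St=[addL(5) :: subR :: addR]>
step 7: <T=((λy. y) 2), E=∅, St=[subL(12) :: addR]>
step 8: <T=(λy. y), E=∅, St=[thunk :: subL(12) :: addR]>
step 9: <T=y, E={y↦thunk(2, ∅)}, St=[subL(12) :: addR]>
step 10: <T=2, E=∅, St=[subL(12) :: addR]>
step 11: <T=(let p = ((λy. 7) 1) in (let z = p in 0)), E=∅, St=[addL(10)]>
step 12: <T=(let z = p in 0), E={p↦thunk(((λy. 7) 1), ∅)}, St=[addL(10)]>
step 13: <T=0, E={z↦thunk(p, {p↦thunk(((λy. 7) 1), ∅)}), p↦thunk(((λy. 7) 1), ∅)}, St=[addL(10)]>
→ final value 10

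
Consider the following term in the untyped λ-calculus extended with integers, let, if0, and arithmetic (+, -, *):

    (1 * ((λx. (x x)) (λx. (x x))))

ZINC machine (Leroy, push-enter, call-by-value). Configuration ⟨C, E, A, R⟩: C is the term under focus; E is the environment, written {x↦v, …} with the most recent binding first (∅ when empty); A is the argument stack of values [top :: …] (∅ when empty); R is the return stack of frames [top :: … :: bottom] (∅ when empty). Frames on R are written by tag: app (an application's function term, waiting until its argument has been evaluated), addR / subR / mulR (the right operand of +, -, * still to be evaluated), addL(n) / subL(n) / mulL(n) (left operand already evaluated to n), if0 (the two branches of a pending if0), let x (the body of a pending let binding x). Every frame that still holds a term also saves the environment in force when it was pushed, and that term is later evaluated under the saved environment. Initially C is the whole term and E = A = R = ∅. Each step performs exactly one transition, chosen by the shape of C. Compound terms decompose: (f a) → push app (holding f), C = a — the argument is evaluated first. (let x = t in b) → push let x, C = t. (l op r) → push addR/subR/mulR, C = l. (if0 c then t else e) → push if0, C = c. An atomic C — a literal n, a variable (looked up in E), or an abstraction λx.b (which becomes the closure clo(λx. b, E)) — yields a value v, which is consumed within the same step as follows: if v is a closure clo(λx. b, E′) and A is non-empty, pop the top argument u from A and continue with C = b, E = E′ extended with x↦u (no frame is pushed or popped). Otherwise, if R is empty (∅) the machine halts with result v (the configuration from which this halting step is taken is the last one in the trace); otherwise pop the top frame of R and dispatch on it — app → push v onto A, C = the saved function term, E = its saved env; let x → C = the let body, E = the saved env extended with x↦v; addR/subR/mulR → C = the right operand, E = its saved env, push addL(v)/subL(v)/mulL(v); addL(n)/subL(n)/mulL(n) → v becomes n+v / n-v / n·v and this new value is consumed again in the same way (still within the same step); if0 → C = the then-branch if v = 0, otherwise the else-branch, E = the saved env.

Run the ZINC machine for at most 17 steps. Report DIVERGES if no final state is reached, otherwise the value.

step 0: <C=(1 * ((λx. (x x)) (λx. (x x)))), E=∅, A=∅, R=∅>
step 1: <C=1, E=∅, A=∅, R=[mulR]>
step 2: <C=((λx. (x x)) (λx. (x x))), E=∅, A=∅, R=[mulL(1)]>
step 3: <C=(λx. (x x)), E=∅, A=∅, R=[app :: mulL(1)]>
step 4: <C=(λx. (x x)), E=∅, A=[clo(λx. (x x), ∅)], R=[mulL(1)]>
step 5: <C=(x x), E={x↦clo(λx. (x x), ∅)}, A=∅, R=[mulL(1)]>
step 6: <C=x, E={x↦clo(λx. (x x), ∅)}, A=∅, R=[app :: mulL(1)]>
step 7: <C=x, E={x↦clo(λx. (x x), ∅)}, A=[clo(λx. (x x), ∅)], R=[mulL(1)]>
… configuration repeats with period 3 (steps 5–7 recur indefinitely) …

Answer: DIVERGES (no final state within 17 steps)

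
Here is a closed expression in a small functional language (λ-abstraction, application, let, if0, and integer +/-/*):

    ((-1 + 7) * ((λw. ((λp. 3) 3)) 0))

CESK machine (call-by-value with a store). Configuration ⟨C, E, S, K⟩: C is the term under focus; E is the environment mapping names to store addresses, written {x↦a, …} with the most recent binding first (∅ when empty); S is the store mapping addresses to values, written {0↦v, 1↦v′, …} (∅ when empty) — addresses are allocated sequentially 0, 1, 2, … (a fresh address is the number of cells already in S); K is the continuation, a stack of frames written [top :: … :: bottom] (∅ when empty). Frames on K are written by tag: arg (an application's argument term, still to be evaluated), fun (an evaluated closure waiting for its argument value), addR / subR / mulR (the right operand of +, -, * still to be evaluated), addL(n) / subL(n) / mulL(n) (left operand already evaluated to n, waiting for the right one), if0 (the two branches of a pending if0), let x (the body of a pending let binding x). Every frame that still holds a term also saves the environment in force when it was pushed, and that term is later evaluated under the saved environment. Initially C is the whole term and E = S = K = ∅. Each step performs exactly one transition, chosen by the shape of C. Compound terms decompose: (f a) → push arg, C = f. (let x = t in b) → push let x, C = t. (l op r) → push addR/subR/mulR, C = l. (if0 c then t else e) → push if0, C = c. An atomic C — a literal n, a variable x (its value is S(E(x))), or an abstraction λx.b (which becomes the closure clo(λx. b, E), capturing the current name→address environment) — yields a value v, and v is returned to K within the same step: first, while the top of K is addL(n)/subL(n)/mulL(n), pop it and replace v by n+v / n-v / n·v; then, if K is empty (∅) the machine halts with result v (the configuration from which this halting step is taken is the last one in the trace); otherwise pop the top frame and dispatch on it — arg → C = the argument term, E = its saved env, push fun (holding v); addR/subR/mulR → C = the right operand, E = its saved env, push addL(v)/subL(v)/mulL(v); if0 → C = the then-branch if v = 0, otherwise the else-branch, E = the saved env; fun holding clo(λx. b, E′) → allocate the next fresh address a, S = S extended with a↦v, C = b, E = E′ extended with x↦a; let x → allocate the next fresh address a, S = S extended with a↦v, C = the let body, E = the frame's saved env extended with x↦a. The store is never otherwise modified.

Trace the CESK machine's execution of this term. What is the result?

t=0: [C=((-1 + 7) * ((λw. ((λp. 3) 3)) 0)) | E=∅ | S=∅ | K=∅]
t=1: [C=(-1 + 7) | E=∅ | S=∅ | K=[mulR]]
t=2: [C=-1 | E=∅ | S=∅ | K=[addR :: mulR]]
t=3: [C=7 | E=∅ | S=∅ | K=[addL(-1) :: mulR]]
t=4: [C=((λw. ((λp. 3) 3)) 0) | E=∅ | S=∅ | K=[mulL(6)]]
t=5: [C=(λw. ((λp. 3) 3)) | E=∅ | S=∅ | K=[arg :: mulL(6)]]
t=6: [C=0 | E=∅ | S=∅ | K=[fun :: mulL(6)]]
t=7: [C=((λp. 3) 3) | E={w↦0} | S={0↦0} | K=[mulL(6)]]
t=8: [C=(λp. 3) | E={w↦0} | S={0↦0} | K=[arg :: mulL(6)]]
t=9: [C=3 | E={w↦0} | S={0↦0} | K=[fun :: mulL(6)]]
t=10: [C=3 | E={p↦1, w↦0} | S={0↦0, 1↦3} | K=[mulL(6)]]
→ final value 18

Answer: 18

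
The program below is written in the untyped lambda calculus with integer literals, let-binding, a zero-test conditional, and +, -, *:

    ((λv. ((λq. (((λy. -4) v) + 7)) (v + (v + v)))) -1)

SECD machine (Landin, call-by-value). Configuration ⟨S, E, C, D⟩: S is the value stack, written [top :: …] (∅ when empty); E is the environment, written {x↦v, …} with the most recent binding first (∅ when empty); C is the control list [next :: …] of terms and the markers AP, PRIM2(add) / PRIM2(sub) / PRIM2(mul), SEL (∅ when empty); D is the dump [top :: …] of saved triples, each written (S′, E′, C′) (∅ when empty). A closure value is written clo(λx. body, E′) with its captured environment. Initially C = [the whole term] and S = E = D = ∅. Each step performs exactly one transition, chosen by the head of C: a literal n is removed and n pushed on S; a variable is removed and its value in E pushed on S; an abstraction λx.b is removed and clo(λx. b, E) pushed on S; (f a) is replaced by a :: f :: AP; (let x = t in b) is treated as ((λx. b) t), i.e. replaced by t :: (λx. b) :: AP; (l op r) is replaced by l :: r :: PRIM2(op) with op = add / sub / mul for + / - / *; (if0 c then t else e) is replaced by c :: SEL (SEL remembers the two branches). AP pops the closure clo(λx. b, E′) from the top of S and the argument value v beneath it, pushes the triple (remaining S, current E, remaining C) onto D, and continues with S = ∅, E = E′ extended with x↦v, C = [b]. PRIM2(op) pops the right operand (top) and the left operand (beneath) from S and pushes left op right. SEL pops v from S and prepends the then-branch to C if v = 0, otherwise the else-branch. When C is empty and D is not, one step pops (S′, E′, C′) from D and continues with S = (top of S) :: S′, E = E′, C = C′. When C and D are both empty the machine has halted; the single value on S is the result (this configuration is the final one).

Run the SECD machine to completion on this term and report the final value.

[0] <S=∅, E=∅, C=[((λv. ((λq. (((λy. -4) v) + 7)) (v + (v + v)))) -1)], D=∅>
[1] <S=∅, E=∅, C=[-1 :: (λv. ((λq. (((λy. -4) v) + 7)) (v + (v + v)))) :: AP], D=∅>
[2] <S=[-1], E=∅, C=[(λv. ((λq. (((λy. -4) v) + 7)) (v + (v + v)))) :: AP], D=∅>
[3] <S=[clo(λv. ((λq. (((λy. -4) v) + 7)) (v + (v + v))), ∅) :: -1], E=∅, C=[AP], D=∅>
[4] <S=∅, E={v↦-1}, C=[((λq. (((λy. -4) v) + 7)) (v + (v + v)))], D=[(∅, ∅, ∅)]>
[5] <S=∅, E={v↦-1}, C=[(v + (v + v)) :: (λq. (((λy. -4) v) + 7)) :: AP], D=[(∅, ∅, ∅)]>
[6] <S=∅, E={v↦-1}, C=[v :: (v + v) :: PRIM2(add) :: (λq. (((λy. -4) v) + 7)) :: AP], D=[(∅, ∅, ∅)]>
[7] <S=[-1], E={v↦-1}, C=[(v + v) :: PRIM2(add) :: (λq. (((λy. -4) v) + 7)) :: AP], D=[(∅, ∅, ∅)]>
[8] <S=[-1], E={v↦-1}, C=[v :: v :: PRIM2(add) :: PRIM2(add) :: (λq. (((λy. -4) v) + 7)) :: AP], D=[(∅, ∅, ∅)]>
[9] <S=[-1 :: -1], E={v↦-1}, C=[v :: PRIM2(add) :: PRIM2(add) :: (λq. (((λy. -4) v) + 7)) :: AP], D=[(∅, ∅, ∅)]>
[10] <S=[-1 :: -1 :: -1], E={v↦-1}, C=[PRIM2(add) :: PRIM2(add) :: (λq. (((λy. -4) v) + 7)) :: AP], D=[(∅, ∅, ∅)]>
[11] <S=[-2 :: -1], E={v↦-1}, C=[PRIM2(add) :: (λq. (((λy. -4) v) + 7)) :: AP], D=[(∅, ∅, ∅)]>
[12] <S=[-3], E={v↦-1}, C=[(λq. (((λy. -4) v) + 7)) :: AP], D=[(∅, ∅, ∅)]>
[13] <S=[clo(λq. (((λy. -4) v) + 7), {v↦-1}) :: -3], E={v↦-1}, C=[AP], D=[(∅, ∅, ∅)]>
[14] <S=∅, E={q↦-3, v↦-1}, C=[(((λy. -4) v) + 7)], D=[(∅, {v↦-1}, ∅) :: (∅, ∅, ∅)]>
[15] <S=∅, E={q↦-3, v↦-1}, C=[((λy. -4) v) :: 7 :: PRIM2(add)], D=[(∅, {v↦-1}, ∅) :: (∅, ∅, ∅)]>
[16] <S=∅, E={q↦-3, v↦-1}, C=[v :: (λy. -4) :: AP :: 7 :: PRIM2(add)], D=[(∅, {v↦-1}, ∅) :: (∅, ∅, ∅)]>
[17] <S=[-1], E={q↦-3, v↦-1}, C=[(λy. -4) :: AP :: 7 :: PRIM2(add)], D=[(∅, {v↦-1}, ∅) :: (∅, ∅, ∅)]>
[18] <S=[clo(λy. -4, {q↦-3, v↦-1}) :: -1], E={q↦-3, v↦-1}, C=[AP :: 7 :: PRIM2(add)], D=[(∅, {v↦-1}, ∅) :: (∅, ∅, ∅)]>
[19] <S=∅, E={y↦-1, q↦-3, v↦-1}, C=[-4], D=[(∅, {q↦-3, v↦-1}, [7 :: PRIM2(add)]) :: (∅, {v↦-1}, ∅) :: (∅, ∅, ∅)]>
[20] <S=[-4], E={y↦-1, q↦-3, v↦-1}, C=∅, D=[(∅, {q↦-3, v↦-1}, [7 :: PRIM2(add)]) :: (∅, {v↦-1}, ∅) :: (∅, ∅, ∅)]>
[21] <S=[-4], E={q↦-3, v↦-1}, C=[7 :: PRIM2(add)], D=[(∅, {v↦-1}, ∅) :: (∅, ∅, ∅)]>
[22] <S=[7 :: -4], E={q↦-3, v↦-1}, C=[PRIM2(add)], D=[(∅, {v↦-1}, ∅) :: (∅, ∅, ∅)]>
[23] <S=[3], E={q↦-3, v↦-1}, C=∅, D=[(∅, {v↦-1}, ∅) :: (∅, ∅, ∅)]>
[24] <S=[3], E={v↦-1}, C=∅, D=[(∅, ∅, ∅)]>
[25] <S=[3], E=∅, C=∅, D=∅>
→ final value 3

Answer: 3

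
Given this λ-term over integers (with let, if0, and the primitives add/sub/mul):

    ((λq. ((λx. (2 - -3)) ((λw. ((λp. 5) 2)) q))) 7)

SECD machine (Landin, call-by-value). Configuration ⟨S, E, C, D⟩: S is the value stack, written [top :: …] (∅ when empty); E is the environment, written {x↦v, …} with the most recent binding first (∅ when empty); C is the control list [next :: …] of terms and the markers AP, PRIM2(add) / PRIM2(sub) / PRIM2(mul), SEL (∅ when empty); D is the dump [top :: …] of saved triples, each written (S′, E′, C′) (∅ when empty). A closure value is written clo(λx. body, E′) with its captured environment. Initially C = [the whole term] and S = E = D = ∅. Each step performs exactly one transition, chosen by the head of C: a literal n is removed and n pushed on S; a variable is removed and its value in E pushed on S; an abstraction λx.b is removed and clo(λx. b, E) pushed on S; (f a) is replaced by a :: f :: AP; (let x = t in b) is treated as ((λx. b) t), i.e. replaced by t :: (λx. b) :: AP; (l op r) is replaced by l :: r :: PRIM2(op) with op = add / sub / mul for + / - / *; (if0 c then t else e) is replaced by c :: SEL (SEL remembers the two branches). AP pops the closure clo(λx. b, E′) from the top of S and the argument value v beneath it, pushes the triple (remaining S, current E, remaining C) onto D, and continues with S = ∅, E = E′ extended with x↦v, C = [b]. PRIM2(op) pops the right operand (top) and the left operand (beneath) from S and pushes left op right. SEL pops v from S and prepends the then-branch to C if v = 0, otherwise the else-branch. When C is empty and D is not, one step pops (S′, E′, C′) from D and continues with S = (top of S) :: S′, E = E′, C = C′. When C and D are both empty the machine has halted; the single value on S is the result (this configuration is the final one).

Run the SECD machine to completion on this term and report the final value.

[0] ⟨S=∅; E=∅; C=[((λq. ((λx. (2 - -3)) ((λw. ((λp. 5) 2)) q))) 7)]; D=∅⟩
[1] ⟨S=∅; E=∅; C=[7 :: (λq. ((λx. (2 - -3)) ((λw. ((λp. 5) 2)) q))) :: AP]; D=∅⟩
[2] ⟨S=[7]; E=∅; C=[(λq. ((λx. (2 - -3)) ((λw. ((λp. 5) 2)) q))) :: AP]; D=∅⟩
[3] ⟨S=[clo(λq. ((λx. (2 - -3)) ((λw. ((λp. 5) 2)) q)), ∅) :: 7]; E=∅; C=[AP]; D=∅⟩
[4] ⟨S=∅; E={q↦7}; C=[((λx. (2 - -3)) ((λw. ((λp. 5) 2)) q))]; D=[(∅, ∅, ∅)]⟩
[5] ⟨S=∅; E={q↦7}; C=[((λw. ((λp. 5) 2)) q) :: (λx. (2 - -3)) :: AP]; D=[(∅, ∅, ∅)]⟩
[6] ⟨S=∅; E={q↦7}; C=[q :: (λw. ((λp. 5) 2)) :: AP :: (λx. (2 - -3)) :: AP]; D=[(∅, ∅, ∅)]⟩
[7] ⟨S=[7]; E={q↦7}; C=[(λw. ((λp. 5) 2)) :: AP :: (λx. (2 - -3)) :: AP]; D=[(∅, ∅, ∅)]⟩
[8] ⟨S=[clo(λw. ((λp. 5) 2), {q↦7}) :: 7]; E={q↦7}; C=[AP :: (λx. (2 - -3)) :: AP]; D=[(∅, ∅, ∅)]⟩
[9] ⟨S=∅; E={w↦7, q↦7}; C=[((λp. 5) 2)]; D=[(∅, {q↦7}, [(λx. (2 - -3)) :: AP]) :: (∅, ∅, ∅)]⟩
[10] ⟨S=∅; E={w↦7, q↦7}; C=[2 :: (λp. 5) :: AP]; D=[(∅, {q↦7}, [(λx. (2 - -3)) :: AP]) :: (∅, ∅, ∅)]⟩
[11] ⟨S=[2]; E={w↦7, q↦7}; C=[(λp. 5) :: AP]; D=[(∅, {q↦7}, [(λx. (2 - -3)) :: AP]) :: (∅, ∅, ∅)]⟩
[12] ⟨S=[clo(λp. 5, {w↦7, q↦7}) :: 2]; E={w↦7, q↦7}; C=[AP]; D=[(∅, {q↦7}, [(λx. (2 - -3)) :: AP]) :: (∅, ∅, ∅)]⟩
[13] ⟨S=∅; E={p↦2, w↦7, q↦7}; C=[5]; D=[(∅, {w↦7, q↦7}, ∅) :: (∅, {q↦7}, [(λx. (2 - -3)) :: AP]) :: (∅, ∅, ∅)]⟩
[14] ⟨S=[5]; E={p↦2, w↦7, q↦7}; C=∅; D=[(∅, {w↦7, q↦7}, ∅) :: (∅, {q↦7}, [(λx. (2 - -3)) :: AP]) :: (∅, ∅, ∅)]⟩
[15] ⟨S=[5]; E={w↦7, q↦7}; C=∅; D=[(∅, {q↦7}, [(λx. (2 - -3)) :: AP]) :: (∅, ∅, ∅)]⟩
[16] ⟨S=[5]; E={q↦7}; C=[(λx. (2 - -3)) :: AP]; D=[(∅, ∅, ∅)]⟩
[17] ⟨S=[clo(λx. (2 - -3), {q↦7}) :: 5]; E={q↦7}; C=[AP]; D=[(∅, ∅, ∅)]⟩
[18] ⟨S=∅; E={x↦5, q↦7}; C=[(2 - -3)]; D=[(∅, {q↦7}, ∅) :: (∅, ∅, ∅)]⟩
[19] ⟨S=∅; E={x↦5, q↦7}; C=[2 :: -3 :: PRIM2(sub)]; D=[(∅, {q↦7}, ∅) :: (∅, ∅, ∅)]⟩
[20] ⟨S=[2]; E={x↦5, q↦7}; C=[-3 :: PRIM2(sub)]; D=[(∅, {q↦7}, ∅) :: (∅, ∅, ∅)]⟩
[21] ⟨S=[-3 :: 2]; E={x↦5, q↦7}; C=[PRIM2(sub)]; D=[(∅, {q↦7}, ∅) :: (∅, ∅, ∅)]⟩
[22] ⟨S=[5]; E={x↦5, q↦7}; C=∅; D=[(∅, {q↦7}, ∅) :: (∅, ∅, ∅)]⟩
[23] ⟨S=[5]; E={q↦7}; C=∅; D=[(∅, ∅, ∅)]⟩
[24] ⟨S=[5]; E=∅; C=∅; D=∅⟩
→ final value 5

Answer: 5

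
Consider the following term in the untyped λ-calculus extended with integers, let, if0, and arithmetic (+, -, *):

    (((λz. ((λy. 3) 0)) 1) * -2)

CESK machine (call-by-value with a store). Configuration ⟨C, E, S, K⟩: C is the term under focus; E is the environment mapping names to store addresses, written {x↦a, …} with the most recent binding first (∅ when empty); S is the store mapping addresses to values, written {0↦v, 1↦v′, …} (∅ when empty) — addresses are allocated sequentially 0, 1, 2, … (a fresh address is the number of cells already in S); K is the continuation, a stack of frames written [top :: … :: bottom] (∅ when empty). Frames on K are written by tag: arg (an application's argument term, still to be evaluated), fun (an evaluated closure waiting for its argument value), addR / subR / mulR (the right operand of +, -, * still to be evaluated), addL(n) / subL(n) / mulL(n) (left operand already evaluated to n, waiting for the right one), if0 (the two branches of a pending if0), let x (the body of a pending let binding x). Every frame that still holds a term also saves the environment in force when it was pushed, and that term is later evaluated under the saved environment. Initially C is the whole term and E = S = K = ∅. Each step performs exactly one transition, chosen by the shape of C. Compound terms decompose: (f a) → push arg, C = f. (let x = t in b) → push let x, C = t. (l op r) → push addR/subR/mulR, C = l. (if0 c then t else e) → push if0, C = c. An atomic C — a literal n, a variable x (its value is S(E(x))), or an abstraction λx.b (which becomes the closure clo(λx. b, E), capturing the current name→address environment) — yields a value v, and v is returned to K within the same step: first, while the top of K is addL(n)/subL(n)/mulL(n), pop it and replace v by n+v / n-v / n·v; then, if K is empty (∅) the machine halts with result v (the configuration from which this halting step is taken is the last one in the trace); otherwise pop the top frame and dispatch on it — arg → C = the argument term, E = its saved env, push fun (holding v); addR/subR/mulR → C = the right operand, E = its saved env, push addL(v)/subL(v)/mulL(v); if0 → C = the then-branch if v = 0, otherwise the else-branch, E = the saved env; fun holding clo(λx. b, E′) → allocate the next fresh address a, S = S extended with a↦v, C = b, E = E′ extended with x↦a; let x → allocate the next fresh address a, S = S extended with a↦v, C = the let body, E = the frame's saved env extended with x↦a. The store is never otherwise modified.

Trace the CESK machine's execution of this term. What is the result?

step 0: [C=(((λz. ((λy. 3) 0)) 1) * -2) | E=∅ | S=∅ | K=∅]
step 1: [C=((λz. ((λy. 3) 0)) 1) | E=∅ | S=∅ | K=[mulR]]
step 2: [C=(λz. ((λy. 3) 0)) | E=∅ | S=∅ | K=[arg :: mulR]]
step 3: [C=1 | E=∅ | S=∅ | K=[fun :: mulR]]
step 4: [C=((λy. 3) 0) | E={z↦0} | S={0↦1} | K=[mulR]]
step 5: [C=(λy. 3) | E={z↦0} | S={0↦1} | K=[arg :: mulR]]
step 6: [C=0 | E={z↦0} | S={0↦1} | K=[fun :: mulR]]
step 7: [C=3 | E={y↦1, z↦0} | S={0↦1, 1↦0} | K=[mulR]]
step 8: [C=-2 | E=∅ | S={0↦1, 1↦0} | K=[mulL(3)]]
→ final value -6

Answer: -6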